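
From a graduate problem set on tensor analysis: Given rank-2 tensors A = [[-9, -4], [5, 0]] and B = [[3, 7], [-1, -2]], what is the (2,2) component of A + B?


Tensor addition is component-wise: (A + B)_{ij} = A_{ij} + B_{ij}.
A_{22} = 0
B_{22} = -2
(A + B)_{22} = 0 + -2 = -2

-2


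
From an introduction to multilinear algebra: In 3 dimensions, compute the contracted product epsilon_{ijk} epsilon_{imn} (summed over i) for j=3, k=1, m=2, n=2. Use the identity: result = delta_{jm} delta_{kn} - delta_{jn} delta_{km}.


Using the identity: epsilon_{ijk} epsilon_{imn} = delta_{jm} delta_{kn} - delta_{jn} delta_{km}.
delta_{32} = 0
delta_{12} = 0
delta_{32} = 0
delta_{12} = 0
Result = 0 * 0 - 0 * 0 = 0 - 0 = 0

0


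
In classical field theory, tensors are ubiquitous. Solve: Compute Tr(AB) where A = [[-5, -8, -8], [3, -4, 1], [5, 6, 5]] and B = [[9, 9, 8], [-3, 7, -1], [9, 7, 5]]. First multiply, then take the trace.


Tr(AB) = sum_i (AB)_{ii} where (AB)_{ii} = sum_k A_{ik} B_{ki}.
(AB)_{11} = -5*9 + -8*-3 + -8*9 = -93
(AB)_{22} = 3*9 + -4*7 + 1*7 = 6
(AB)_{33} = 5*8 + 6*-1 + 5*5 = 59
Tr(AB) = -93 + 6 + 59 = -28

-28


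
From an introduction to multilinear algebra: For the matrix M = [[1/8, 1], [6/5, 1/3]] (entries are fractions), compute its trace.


The trace is the sum of diagonal entries.
Diagonal: M[1,1] = 1/8, M[2,2] = 1/3
Tr(M) = 1/8 + 1/3
Computing step by step:
After adding M[1,1]: 1/8
After adding M[2,2]: 11/24
Tr(M) = 11/24

11/24


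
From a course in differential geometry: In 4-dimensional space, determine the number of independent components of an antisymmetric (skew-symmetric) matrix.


An antisymmetric rank-2 tensor satisfies A_{ij} = -A_{ji}, so diagonal entries are zero.
The independent components are the upper-triangular entries: C(n, 2) = n(n-1)/2.
n = 4
C(4, 2) = 4 * 3 / 2 = 12 / 2 = 6

6


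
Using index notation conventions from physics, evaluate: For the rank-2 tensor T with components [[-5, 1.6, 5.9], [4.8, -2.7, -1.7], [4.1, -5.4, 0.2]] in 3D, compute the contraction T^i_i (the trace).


The contraction (trace) of a rank-2 tensor is the sum of its diagonal elements.
Diagonal entries: A[1,1] = -5, A[2,2] = -2.7, A[3,3] = 0.2
Tr(A) = -5 + -2.7 + 0.2 = -7.5

-7.5


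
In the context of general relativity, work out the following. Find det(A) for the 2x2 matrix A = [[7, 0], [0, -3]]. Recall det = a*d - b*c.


For a 2x2 matrix [[a, b], [c, d]], det = a*d - b*c.
a = 7, b = 0, c = 0, d = -3
a*d = 7 * -3 = -21
b*c = 0 * 0 = 0
det = -21 - 0 = -21

-21


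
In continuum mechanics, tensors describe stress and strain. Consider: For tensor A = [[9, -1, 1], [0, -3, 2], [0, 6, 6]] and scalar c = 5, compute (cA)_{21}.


Scalar multiplication: (cA)_{ij} = c * A_{ij}.
c = 5
A_{21} = 0
(cA)_{21} = 5 * 0 = 0

0


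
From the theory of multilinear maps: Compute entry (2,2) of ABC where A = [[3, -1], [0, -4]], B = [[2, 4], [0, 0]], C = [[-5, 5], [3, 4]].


(ABC)_{22} = sum_m (AB)_{2m} C_{m2}. First compute row 2 of AB.
(AB)_{21} = 0*2 + -4*0 = 0
(AB)_{22} = 0*4 + -4*0 = 0
Now contract with column 2 of C:
(AB)_{21} * C_{12} = 0 * 5 = 0
(AB)_{22} * C_{22} = 0 * 4 = 0
(ABC)_{22} = 0 + 0 = 0

0


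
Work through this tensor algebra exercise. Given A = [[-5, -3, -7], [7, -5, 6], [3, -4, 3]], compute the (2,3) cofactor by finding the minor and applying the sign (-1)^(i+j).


To find cofactor C_{23}, delete row 2 and column 3.
The resulting 2x2 submatrix is: [[-5, -3], [3, -4]]
Minor M_{23} = -5*-4 - -3*3
  = 20 - -9 = 29
Sign = (-1)^(2+3) = (-1)^5 = -1
Cofactor C_{23} = -1 * 29 = -29

-29


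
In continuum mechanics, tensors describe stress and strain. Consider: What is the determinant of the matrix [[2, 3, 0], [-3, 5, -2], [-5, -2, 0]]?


Expanding along the first row, det(A) = a11*M_11 - a12*M_12 + a13*M_13, where M_1j is the (1,j) minor.
Minor M_11 = 5*0 - -2*-2 = -4
Minor M_12 = -3*0 - -2*-5 = -10
Minor M_13 = -3*-2 - 5*-5 = 31
det = 2*(-4) - 3*(-10) + 0*(31)
    = -8 - -30 + 0
    = 22

22


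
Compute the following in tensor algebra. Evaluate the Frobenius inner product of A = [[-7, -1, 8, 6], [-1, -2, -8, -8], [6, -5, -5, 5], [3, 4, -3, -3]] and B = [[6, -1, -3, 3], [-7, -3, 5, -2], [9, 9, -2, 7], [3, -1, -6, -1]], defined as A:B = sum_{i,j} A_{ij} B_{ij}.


A:B = sum over all i,j of A_{ij} * B_{ij}.
Row 1: -7*6=-42, -1*-1=1, 8*-3=-24, 6*3=18 => row sum = -47
Row 2: -1*-7=7, -2*-3=6, -8*5=-40, -8*-2=16 => row sum = -11
Row 3: 6*9=54, -5*9=-45, -5*-2=10, 5*7=35 => row sum = 54
Row 4: 3*3=9, 4*-1=-4, -3*-6=18, -3*-1=3 => row sum = 26
Total = -47 + -11 + 54 + 26 = 22

22


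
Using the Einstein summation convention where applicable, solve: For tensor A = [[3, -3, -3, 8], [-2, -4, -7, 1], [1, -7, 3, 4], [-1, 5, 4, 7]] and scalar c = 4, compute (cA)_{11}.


Scalar multiplication: (cA)_{ij} = c * A_{ij}.
c = 4
A_{11} = 3
(cA)_{11} = 4 * 3 = 12

12


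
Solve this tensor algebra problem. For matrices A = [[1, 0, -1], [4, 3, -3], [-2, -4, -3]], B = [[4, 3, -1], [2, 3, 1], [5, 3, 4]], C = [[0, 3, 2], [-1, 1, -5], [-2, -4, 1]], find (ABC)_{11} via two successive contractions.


(ABC)_{11} = sum_m (AB)_{1m} C_{m1}. First compute row 1 of AB.
(AB)_{11} = 1*4 + 0*2 + -1*5 = -1
(AB)_{12} = 1*3 + 0*3 + -1*3 = 0
(AB)_{13} = 1*-1 + 0*1 + -1*4 = -5
Now contract with column 1 of C:
(AB)_{11} * C_{11} = -1 * 0 = 0
(AB)_{12} * C_{21} = 0 * -1 = 0
(AB)_{13} * C_{31} = -5 * -2 = 10
(ABC)_{11} = 0 + 0 + 10 = 10

10


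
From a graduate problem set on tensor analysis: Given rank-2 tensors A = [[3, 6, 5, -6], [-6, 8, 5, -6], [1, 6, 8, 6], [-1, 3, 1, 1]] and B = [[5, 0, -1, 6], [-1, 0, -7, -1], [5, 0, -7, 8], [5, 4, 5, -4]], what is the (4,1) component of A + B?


Tensor addition is component-wise: (A + B)_{ij} = A_{ij} + B_{ij}.
A_{41} = -1
B_{41} = 5
(A + B)_{41} = -1 + 5 = 4

4


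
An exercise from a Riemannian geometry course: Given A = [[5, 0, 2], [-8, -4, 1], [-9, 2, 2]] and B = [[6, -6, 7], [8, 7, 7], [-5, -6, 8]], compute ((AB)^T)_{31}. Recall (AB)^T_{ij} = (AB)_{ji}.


(AB)^T_{ij} = (AB)_{ji} = sum_k A_{jk} B_{ki}.
For i=3, j=1 we need (AB)_{13}:
A_{11} * B_{13} = 5 * 7 = 35
A_{12} * B_{23} = 0 * 7 = 0
A_{13} * B_{33} = 2 * 8 = 16
Sum = 35 + 0 + 16 = 51

51


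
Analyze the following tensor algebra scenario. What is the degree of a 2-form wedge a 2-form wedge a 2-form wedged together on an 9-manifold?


The degree of a wedge product is the sum of the degrees of the individual forms.
Degrees: 2, 2, 2
Total degree = 2 + 2 + 2 = 6

6


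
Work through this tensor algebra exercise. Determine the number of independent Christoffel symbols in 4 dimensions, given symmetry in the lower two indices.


Christoffel symbols Gamma^k_{ij} are symmetric in i,j, so there are d * d(d+1)/2 independent symbols.
d = 4
d(d+1)/2 = 4 * 5 / 2 = 10
Total = 4 * 10 = 40

40


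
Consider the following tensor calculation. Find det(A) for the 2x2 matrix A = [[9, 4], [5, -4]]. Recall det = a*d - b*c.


For a 2x2 matrix [[a, b], [c, d]], det = a*d - b*c.
a = 9, b = 4, c = 5, d = -4
a*d = 9 * -4 = -36
b*c = 4 * 5 = 20
det = -36 - 20 = -56

-56


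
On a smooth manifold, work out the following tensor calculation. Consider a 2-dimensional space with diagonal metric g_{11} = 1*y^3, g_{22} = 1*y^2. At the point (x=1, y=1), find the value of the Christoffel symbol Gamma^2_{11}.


For a diagonal metric, Gamma^k_{ij} = (1/2) g^{kk} (dg_{ik}/dx_j + dg_{jk}/dx_i - dg_{ij}/dx_k).
The metric is diagonal, so g_{ab} = 0 for a != b.
At the given point: g_{11} = 1, g_{22} = 1
g^{22} = 1/1
dg_{12}/dx_1 = 0 (off-diagonal)
dg_{12}/dx_1 = 0 (off-diagonal)
dg_{11}/dx_2 = dg_{11}/dx_2 = 3
Numerator = 0 + 0 - 3 = -3
Gamma^2_{11} = -3 / (2 * 1) = -3/2

-3/2


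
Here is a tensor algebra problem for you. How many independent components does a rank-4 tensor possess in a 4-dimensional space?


The number of components of a rank-r tensor in d dimensions is d^r.
Here d = 4 and r = 4.
4^4 = 256

256


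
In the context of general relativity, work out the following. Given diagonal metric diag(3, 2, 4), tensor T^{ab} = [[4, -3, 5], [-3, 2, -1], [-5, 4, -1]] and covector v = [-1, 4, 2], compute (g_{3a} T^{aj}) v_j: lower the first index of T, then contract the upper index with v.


Step 1: lower the first index. For a diagonal metric, g_{ia} T^{aj} = g_{ii} T^{ij} (no sum on i).
g_{33} = 4
S_3{}^1 = 4 * T^{31} = 4 * -5 = -20
S_3{}^2 = 4 * T^{32} = 4 * 4 = 16
S_3{}^3 = 4 * T^{33} = 4 * -1 = -4
Step 2: contract S_3{}^j with v_j.
S_3{}^1 * v_1 = -20 * -1 = 20
S_3{}^2 * v_2 = 16 * 4 = 64
S_3{}^3 * v_3 = -4 * 2 = -8
Result = 20 + 64 + -8 = 76

76


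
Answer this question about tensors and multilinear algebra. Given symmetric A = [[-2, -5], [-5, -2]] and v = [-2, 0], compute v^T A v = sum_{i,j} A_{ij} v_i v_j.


First compute Av:
(Av)_1 = -2*-2 + -5*0 = 4
(Av)_2 = -5*-2 + -2*0 = 10
Av = [4, 10]
Then v^T (Av) = -2*4 + 0*10
= -8 + 0 = -8

-8


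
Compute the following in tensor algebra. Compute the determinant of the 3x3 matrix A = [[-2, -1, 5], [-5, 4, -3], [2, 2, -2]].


Expanding along the first row, det(A) = a11*M_11 - a12*M_12 + a13*M_13, where M_1j is the (1,j) minor.
Minor M_11 = 4*-2 - -3*2 = -2
Minor M_12 = -5*-2 - -3*2 = 16
Minor M_13 = -5*2 - 4*2 = -18
det = -2*(-2) - -1*(16) + 5*(-18)
    = 4 - -16 + -90
    = -70

-70


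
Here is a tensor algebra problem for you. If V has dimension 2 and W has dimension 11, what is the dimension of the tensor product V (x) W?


The dimension of a tensor product is the product of dimensions.
dim(V) = 2, dim(W) = 11
dim(V (x) W) = 2 * 11 = 22

22


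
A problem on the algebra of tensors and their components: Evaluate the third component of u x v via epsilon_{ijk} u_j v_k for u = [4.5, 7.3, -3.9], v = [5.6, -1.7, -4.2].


(u x v)_3 = sum_{j,k} epsilon_{3jk} u_j v_k. Only permutations of (1,2,3) contribute; the two non-zero terms are:
eps_{312} u_1 v_2 = 1 * 4.5 * -1.7 = -7.65
eps_{321} u_2 v_1 = -1 * 7.3 * 5.6 = -40.88
(u x v)_3 = -48.53

-48.53


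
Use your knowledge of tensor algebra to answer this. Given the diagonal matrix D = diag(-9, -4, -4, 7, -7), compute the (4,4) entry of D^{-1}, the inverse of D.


For a diagonal matrix, the inverse has entries (D^{-1})_{ii} = 1/d_{ii}.
The diagonal entries are: d_{11} = -9, d_{22} = -4, d_{33} = -4, d_{44} = 7, d_{55} = -7
We need (D^{-1})_{44} = 1/d_{44} = 1/7 = 1/7

1/7


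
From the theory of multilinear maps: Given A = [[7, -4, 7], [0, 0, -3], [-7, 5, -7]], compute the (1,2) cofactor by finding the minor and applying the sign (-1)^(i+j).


To find cofactor C_{12}, delete row 1 and column 2.
The resulting 2x2 submatrix is: [[0, -3], [-7, -7]]
Minor M_{12} = 0*-7 - -3*-7
  = 0 - 21 = -21
Sign = (-1)^(1+2) = (-1)^3 = -1
Cofactor C_{12} = -1 * -21 = 21

21


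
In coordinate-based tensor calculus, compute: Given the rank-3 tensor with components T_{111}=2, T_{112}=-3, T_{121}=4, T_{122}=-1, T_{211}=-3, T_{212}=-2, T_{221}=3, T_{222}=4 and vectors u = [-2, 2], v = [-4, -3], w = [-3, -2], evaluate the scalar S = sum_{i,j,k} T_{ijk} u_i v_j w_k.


S = sum over i,j,k of T_{ijk} u_i v_j w_k. Expanding all 8 terms:
T_{111}*u_1*v_1*w_1 = 2*-2*-4*-3 = -48  (running total: -48)
T_{112}*u_1*v_1*w_2 = -3*-2*-4*-2 = 48  (running total: 0)
T_{121}*u_1*v_2*w_1 = 4*-2*-3*-3 = -72  (running total: -72)
T_{122}*u_1*v_2*w_2 = -1*-2*-3*-2 = 12  (running total: -60)
T_{211}*u_2*v_1*w_1 = -3*2*-4*-3 = -72  (running total: -132)
T_{212}*u_2*v_1*w_2 = -2*2*-4*-2 = -32  (running total: -164)
T_{221}*u_2*v_2*w_1 = 3*2*-3*-3 = 54  (running total: -110)
T_{222}*u_2*v_2*w_2 = 4*2*-3*-2 = 48  (running total: -62)
S = -62

-62


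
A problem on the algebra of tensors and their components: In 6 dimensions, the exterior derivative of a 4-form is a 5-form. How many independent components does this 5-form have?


The exterior derivative of a p-form is a (p+1)-form.
Its number of independent components is C(n, p+1).
n = 6, p+1 = 5
C(6, 5) = 6

6


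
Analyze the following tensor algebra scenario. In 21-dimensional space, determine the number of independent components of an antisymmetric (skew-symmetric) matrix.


An antisymmetric rank-2 tensor satisfies A_{ij} = -A_{ji}, so diagonal entries are zero.
The independent components are the upper-triangular entries: C(n, 2) = n(n-1)/2.
n = 21
C(21, 2) = 21 * 20 / 2 = 420 / 2 = 210

210


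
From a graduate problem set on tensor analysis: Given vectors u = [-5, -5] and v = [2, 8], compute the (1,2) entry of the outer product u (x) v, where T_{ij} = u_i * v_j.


The outer product entry T_{ij} = u_i * v_j.
We need i=1, j=2.
u_1 = -5, v_2 = 8
T_{1,2} = -5 * 8 = -40

-40


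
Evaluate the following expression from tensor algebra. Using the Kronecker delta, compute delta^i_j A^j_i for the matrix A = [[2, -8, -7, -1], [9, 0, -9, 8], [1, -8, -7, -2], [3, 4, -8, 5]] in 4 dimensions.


The contraction (trace) of a rank-2 tensor is the sum of its diagonal elements.
Diagonal entries: A[1,1] = 2, A[2,2] = 0, A[3,3] = -7, A[4,4] = 5
Tr(A) = 2 + 0 + -7 + 5 = 0

0


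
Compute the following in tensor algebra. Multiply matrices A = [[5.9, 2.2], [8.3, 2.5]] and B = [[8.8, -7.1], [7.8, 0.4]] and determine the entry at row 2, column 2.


(AB)_{ij} = sum_k A_{ik} B_{kj}.
For i=2, j=2:
A_{21} * B_{12} = 8.3 * -7.1 = -58.93
A_{22} * B_{22} = 2.5 * 0.4 = 1
Sum = -58.93 + 1 = -57.93

-57.93


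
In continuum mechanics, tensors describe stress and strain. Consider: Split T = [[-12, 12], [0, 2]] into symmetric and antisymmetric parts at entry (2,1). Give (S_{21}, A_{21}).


T_{21} = 0
T_{12} = 12
S_{21} = (0 + 12)/2 = 12/2 = 6
A_{21} = (0 - 12)/2 = -12/2 = -6
Check: S + A = 6 + -6 = 0 = T_{21}.

(6, -6)


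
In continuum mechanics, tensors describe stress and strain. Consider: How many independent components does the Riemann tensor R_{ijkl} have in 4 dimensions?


The Riemann tensor in d dimensions has d^2(d^2 - 1)/12 independent components.
d = 4, so d^2 = 16
d^2 - 1 = 15
d^2(d^2 - 1) = 16 * 15 = 240
Divide by 12: 240 / 12 = 20

20


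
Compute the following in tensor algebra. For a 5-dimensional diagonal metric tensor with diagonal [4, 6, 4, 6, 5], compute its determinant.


For a diagonal metric, the determinant is the product of diagonal entries.
Diagonal entries: 4, 6, 4, 6, 5
det(g) = 4 * 6 * 4 * 6 * 5 = 2880

2880


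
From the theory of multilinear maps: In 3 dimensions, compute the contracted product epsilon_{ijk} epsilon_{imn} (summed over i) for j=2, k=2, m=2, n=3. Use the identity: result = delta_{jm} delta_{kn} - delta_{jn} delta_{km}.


Using the identity: epsilon_{ijk} epsilon_{imn} = delta_{jm} delta_{kn} - delta_{jn} delta_{km}.
delta_{22} = 1
delta_{23} = 0
delta_{23} = 0
delta_{22} = 1
Result = 1 * 0 - 0 * 1 = 0 - 0 = 0

0


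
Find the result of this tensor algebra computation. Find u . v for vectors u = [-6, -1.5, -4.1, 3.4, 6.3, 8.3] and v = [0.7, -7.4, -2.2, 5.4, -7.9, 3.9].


The inner product u . v = sum of u_i * v_i.
Term-by-term: -6 * 0.7, -1.5 * -7.4, -4.1 * -2.2, 3.4 * 5.4, 6.3 * -7.9, 8.3 * 3.9
Products: -4.2, 11.1, 9.02, 18.36, -49.77, 32.37
Sum = -4.2 + 11.1 + 9.02 + 18.36 + -49.77 + 32.37 = 16.88

16.88


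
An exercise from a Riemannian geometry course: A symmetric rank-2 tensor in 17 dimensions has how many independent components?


A symmetric rank-2 tensor in d dimensions has d(d+1)/2 independent components.
d = 17
d(d+1)/2 = 17 * 18 / 2 = 306 / 2 = 153

153


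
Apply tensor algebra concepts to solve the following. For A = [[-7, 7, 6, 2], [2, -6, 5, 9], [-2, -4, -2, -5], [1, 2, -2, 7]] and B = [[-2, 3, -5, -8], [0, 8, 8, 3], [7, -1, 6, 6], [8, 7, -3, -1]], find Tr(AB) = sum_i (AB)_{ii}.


Tr(AB) = sum_i (AB)_{ii} where (AB)_{ii} = sum_k A_{ik} B_{ki}.
(AB)_{11} = -7*-2 + 7*0 + 6*7 + 2*8 = 72
(AB)_{22} = 2*3 + -6*8 + 5*-1 + 9*7 = 16
(AB)_{33} = -2*-5 + -4*8 + -2*6 + -5*-3 = -19
(AB)_{44} = 1*-8 + 2*3 + -2*6 + 7*-1 = -21
Tr(AB) = 72 + 16 + -19 + -21 = 48

48


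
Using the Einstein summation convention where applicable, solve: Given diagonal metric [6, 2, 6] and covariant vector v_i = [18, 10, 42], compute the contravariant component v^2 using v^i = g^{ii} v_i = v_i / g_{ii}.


To raise an index with a diagonal metric: v^i = v_i / g_{ii}.
For index 2: v_2 = 10, g_{22} = 2
v^2 = 10 / 2 = 5

5


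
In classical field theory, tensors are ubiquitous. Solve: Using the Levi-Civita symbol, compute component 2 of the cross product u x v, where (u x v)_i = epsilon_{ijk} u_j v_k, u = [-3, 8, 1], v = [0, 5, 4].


(u x v)_2 = sum_{j,k} epsilon_{2jk} u_j v_k. Only permutations of (1,2,3) contribute; the two non-zero terms are:
eps_{213} u_1 v_3 = -1 * -3 * 4 = 12
eps_{231} u_3 v_1 = 1 * 1 * 0 = 0
(u x v)_2 = 12

12


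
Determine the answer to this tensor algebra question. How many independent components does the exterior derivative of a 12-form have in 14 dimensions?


The exterior derivative of a p-form is a (p+1)-form.
Its number of independent components is C(n, p+1).
n = 14, p+1 = 13
C(14, 13) = 14

14


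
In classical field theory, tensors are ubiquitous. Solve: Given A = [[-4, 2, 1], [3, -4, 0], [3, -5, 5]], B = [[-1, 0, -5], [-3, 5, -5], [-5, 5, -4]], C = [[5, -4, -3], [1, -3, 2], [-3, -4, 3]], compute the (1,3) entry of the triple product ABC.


(ABC)_{13} = sum_m (AB)_{1m} C_{m3}. First compute row 1 of AB.
(AB)_{11} = -4*-1 + 2*-3 + 1*-5 = -7
(AB)_{12} = -4*0 + 2*5 + 1*5 = 15
(AB)_{13} = -4*-5 + 2*-5 + 1*-4 = 6
Now contract with column 3 of C:
(AB)_{11} * C_{13} = -7 * -3 = 21
(AB)_{12} * C_{23} = 15 * 2 = 30
(AB)_{13} * C_{33} = 6 * 3 = 18
(ABC)_{13} = 21 + 30 + 18 = 69

69


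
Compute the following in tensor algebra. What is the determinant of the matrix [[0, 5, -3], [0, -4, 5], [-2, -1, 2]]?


Expanding along the first row, det(A) = a11*M_11 - a12*M_12 + a13*M_13, where M_1j is the (1,j) minor.
Minor M_11 = -4*2 - 5*-1 = -3
Minor M_12 = 0*2 - 5*-2 = 10
Minor M_13 = 0*-1 - -4*-2 = -8
det = 0*(-3) - 5*(10) + -3*(-8)
    = 0 - 50 + 24
    = -26

-26


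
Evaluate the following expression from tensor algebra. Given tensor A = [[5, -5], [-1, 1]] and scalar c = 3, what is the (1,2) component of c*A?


Scalar multiplication: (cA)_{ij} = c * A_{ij}.
c = 3
A_{12} = -5
(cA)_{12} = 3 * -5 = -15

-15


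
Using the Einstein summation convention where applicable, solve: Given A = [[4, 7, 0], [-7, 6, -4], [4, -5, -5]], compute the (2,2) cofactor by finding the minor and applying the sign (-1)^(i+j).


To find cofactor C_{22}, delete row 2 and column 2.
The resulting 2x2 submatrix is: [[4, 0], [4, -5]]
Minor M_{22} = 4*-5 - 0*4
  = -20 - 0 = -20
Sign = (-1)^(2+2) = (-1)^4 = 1
Cofactor C_{22} = 1 * -20 = -20

-20


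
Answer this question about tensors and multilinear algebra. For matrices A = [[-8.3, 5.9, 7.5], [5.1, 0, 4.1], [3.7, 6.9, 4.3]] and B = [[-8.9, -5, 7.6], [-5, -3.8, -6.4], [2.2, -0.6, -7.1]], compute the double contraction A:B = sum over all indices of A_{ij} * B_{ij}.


A:B = sum over all i,j of A_{ij} * B_{ij}.
Row 1: -8.3*-8.9=73.87, 5.9*-5=-29.5, 7.5*7.6=57 => row sum = 101.37
Row 2: 5.1*-5=-25.5, 0*-3.8=0, 4.1*-6.4=-26.24 => row sum = -51.74
Row 3: 3.7*2.2=8.14, 6.9*-0.6=-4.14, 4.3*-7.1=-30.53 => row sum = -26.53
Total = 101.37 + -51.74 + -26.53 = 23.1

23.1


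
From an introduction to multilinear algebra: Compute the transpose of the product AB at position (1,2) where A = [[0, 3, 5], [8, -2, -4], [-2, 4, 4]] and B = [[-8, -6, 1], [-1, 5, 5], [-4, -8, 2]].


(AB)^T_{ij} = (AB)_{ji} = sum_k A_{jk} B_{ki}.
For i=1, j=2 we need (AB)_{21}:
A_{21} * B_{11} = 8 * -8 = -64
A_{22} * B_{21} = -2 * -1 = 2
A_{23} * B_{31} = -4 * -4 = 16
Sum = -64 + 2 + 16 = -46

-46


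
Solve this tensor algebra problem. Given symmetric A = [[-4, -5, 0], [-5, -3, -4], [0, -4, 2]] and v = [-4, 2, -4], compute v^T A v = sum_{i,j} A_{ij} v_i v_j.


First compute Av:
(Av)_1 = -4*-4 + -5*2 + 0*-4 = 6
(Av)_2 = -5*-4 + -3*2 + -4*-4 = 30
(Av)_3 = 0*-4 + -4*2 + 2*-4 = -16
Av = [6, 30, -16]
Then v^T (Av) = -4*6 + 2*30 + -4*-16
= -24 + 60 + 64 = 100

100


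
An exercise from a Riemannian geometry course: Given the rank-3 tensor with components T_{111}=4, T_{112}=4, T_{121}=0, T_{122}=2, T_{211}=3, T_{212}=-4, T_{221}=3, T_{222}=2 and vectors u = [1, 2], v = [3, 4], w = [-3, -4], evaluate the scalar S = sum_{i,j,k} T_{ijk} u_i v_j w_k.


S = sum over i,j,k of T_{ijk} u_i v_j w_k. Expanding all 8 terms:
T_{111}*u_1*v_1*w_1 = 4*1*3*-3 = -36  (running total: -36)
T_{112}*u_1*v_1*w_2 = 4*1*3*-4 = -48  (running total: -84)
T_{121}*u_1*v_2*w_1 = 0*1*4*-3 = 0  (running total: -84)
T_{122}*u_1*v_2*w_2 = 2*1*4*-4 = -32  (running total: -116)
T_{211}*u_2*v_1*w_1 = 3*2*3*-3 = -54  (running total: -170)
T_{212}*u_2*v_1*w_2 = -4*2*3*-4 = 96  (running total: -74)
T_{221}*u_2*v_2*w_1 = 3*2*4*-3 = -72  (running total: -146)
T_{222}*u_2*v_2*w_2 = 2*2*4*-4 = -64  (running total: -210)
S = -210

-210


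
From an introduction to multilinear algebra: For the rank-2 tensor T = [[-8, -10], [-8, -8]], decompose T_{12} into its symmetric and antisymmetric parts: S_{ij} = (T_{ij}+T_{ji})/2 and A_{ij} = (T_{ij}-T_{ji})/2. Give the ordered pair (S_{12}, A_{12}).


T_{12} = -10
T_{21} = -8
S_{12} = (-10 + -8)/2 = -18/2 = -9
A_{12} = (-10 - -8)/2 = -2/2 = -1
Check: S + A = -9 + -1 = -10 = T_{12}.

(-9, -1)


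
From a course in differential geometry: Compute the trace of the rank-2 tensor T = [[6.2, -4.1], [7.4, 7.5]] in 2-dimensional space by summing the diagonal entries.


The contraction (trace) of a rank-2 tensor is the sum of its diagonal elements.
Diagonal entries: A[1,1] = 6.2, A[2,2] = 7.5
Tr(A) = 6.2 + 7.5 = 13.7

13.7


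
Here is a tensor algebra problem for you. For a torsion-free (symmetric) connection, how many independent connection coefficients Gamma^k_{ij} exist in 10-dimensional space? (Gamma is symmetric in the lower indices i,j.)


Christoffel symbols Gamma^k_{ij} are symmetric in i,j, so there are d * d(d+1)/2 independent symbols.
d = 10
d(d+1)/2 = 10 * 11 / 2 = 55
Total = 10 * 55 = 550

550


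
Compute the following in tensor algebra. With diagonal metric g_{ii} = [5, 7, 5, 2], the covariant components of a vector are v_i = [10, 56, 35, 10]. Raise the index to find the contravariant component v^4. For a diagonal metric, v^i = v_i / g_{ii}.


To raise an index with a diagonal metric: v^i = v_i / g_{ii}.
For index 4: v_4 = 10, g_{44} = 2
v^4 = 10 / 2 = 5

5


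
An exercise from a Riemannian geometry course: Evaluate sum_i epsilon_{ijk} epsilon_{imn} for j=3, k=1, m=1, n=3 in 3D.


Using the identity: epsilon_{ijk} epsilon_{imn} = delta_{jm} delta_{kn} - delta_{jn} delta_{km}.
delta_{31} = 0
delta_{13} = 0
delta_{33} = 1
delta_{11} = 1
Result = 0 * 0 - 1 * 1 = 0 - 1 = -1

-1


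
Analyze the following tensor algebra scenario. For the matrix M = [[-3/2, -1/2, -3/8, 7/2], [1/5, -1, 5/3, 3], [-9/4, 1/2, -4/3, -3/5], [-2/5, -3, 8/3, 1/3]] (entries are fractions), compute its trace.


The trace is the sum of diagonal entries.
Diagonal: M[1,1] = -3/2, M[2,2] = -1, M[3,3] = -4/3, M[4,4] = 1/3
Tr(M) = -3/2 + -1 + -4/3 + 1/3
Computing step by step:
After adding M[1,1]: -3/2
After adding M[2,2]: -5/2
After adding M[3,3]: -23/6
After adding M[4,4]: -7/2
Tr(M) = -7/2

-7/2


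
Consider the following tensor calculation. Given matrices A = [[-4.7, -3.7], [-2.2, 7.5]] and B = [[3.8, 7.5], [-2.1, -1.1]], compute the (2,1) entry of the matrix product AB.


(AB)_{ij} = sum_k A_{ik} B_{kj}.
For i=2, j=1:
A_{21} * B_{11} = -2.2 * 3.8 = -8.36
A_{22} * B_{21} = 7.5 * -2.1 = -15.75
Sum = -8.36 + -15.75 = -24.11

-24.11


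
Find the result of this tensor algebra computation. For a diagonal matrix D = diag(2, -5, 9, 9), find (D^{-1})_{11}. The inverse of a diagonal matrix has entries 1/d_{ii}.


For a diagonal matrix, the inverse has entries (D^{-1})_{ii} = 1/d_{ii}.
The diagonal entries are: d_{11} = 2, d_{22} = -5, d_{33} = 9, d_{44} = 9
We need (D^{-1})_{11} = 1/d_{11} = 1/2 = 1/2

1/2


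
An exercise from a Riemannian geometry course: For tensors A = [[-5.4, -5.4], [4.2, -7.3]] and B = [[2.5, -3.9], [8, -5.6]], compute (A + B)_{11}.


Tensor addition is component-wise: (A + B)_{ij} = A_{ij} + B_{ij}.
A_{11} = -5.4
B_{11} = 2.5
(A + B)_{11} = -5.4 + 2.5 = -2.9

-2.9


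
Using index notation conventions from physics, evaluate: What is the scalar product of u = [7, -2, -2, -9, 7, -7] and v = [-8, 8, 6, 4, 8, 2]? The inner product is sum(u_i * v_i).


The inner product u . v = sum of u_i * v_i.
Term-by-term: 7 * -8, -2 * 8, -2 * 6, -9 * 4, 7 * 8, -7 * 2
Products: -56, -16, -12, -36, 56, -14
Sum = -56 + -16 + -12 + -36 + 56 + -14 = -78

-78


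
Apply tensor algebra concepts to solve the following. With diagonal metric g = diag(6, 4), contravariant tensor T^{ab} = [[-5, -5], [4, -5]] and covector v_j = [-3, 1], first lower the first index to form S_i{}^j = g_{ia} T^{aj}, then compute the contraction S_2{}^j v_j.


Step 1: lower the first index. For a diagonal metric, g_{ia} T^{aj} = g_{ii} T^{ij} (no sum on i).
g_{22} = 4
S_2{}^1 = 4 * T^{21} = 4 * 4 = 16
S_2{}^2 = 4 * T^{22} = 4 * -5 = -20
Step 2: contract S_2{}^j with v_j.
S_2{}^1 * v_1 = 16 * -3 = -48
S_2{}^2 * v_2 = -20 * 1 = -20
Result = -48 + -20 = -68

-68


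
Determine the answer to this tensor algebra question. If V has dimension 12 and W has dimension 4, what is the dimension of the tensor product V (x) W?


The dimension of a tensor product is the product of dimensions.
dim(V) = 12, dim(W) = 4
dim(V (x) W) = 12 * 4 = 48

48


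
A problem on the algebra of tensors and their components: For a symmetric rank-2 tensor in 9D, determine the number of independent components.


A symmetric rank-2 tensor in d dimensions has d(d+1)/2 independent components.
d = 9
d(d+1)/2 = 9 * 10 / 2 = 90 / 2 = 45

45


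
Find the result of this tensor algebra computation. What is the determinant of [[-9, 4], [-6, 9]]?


For a 2x2 matrix [[a, b], [c, d]], det = a*d - b*c.
a = -9, b = 4, c = -6, d = 9
a*d = -9 * 9 = -81
b*c = 4 * -6 = -24
det = -81 - -24 = -57

-57


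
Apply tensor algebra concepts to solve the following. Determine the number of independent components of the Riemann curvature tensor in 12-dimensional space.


The Riemann tensor in d dimensions has d^2(d^2 - 1)/12 independent components.
d = 12, so d^2 = 144
d^2 - 1 = 143
d^2(d^2 - 1) = 144 * 143 = 20592
Divide by 12: 20592 / 12 = 1716

1716


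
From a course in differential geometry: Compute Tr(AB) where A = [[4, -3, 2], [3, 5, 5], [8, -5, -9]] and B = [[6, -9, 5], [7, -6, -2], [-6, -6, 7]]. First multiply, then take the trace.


Tr(AB) = sum_i (AB)_{ii} where (AB)_{ii} = sum_k A_{ik} B_{ki}.
(AB)_{11} = 4*6 + -3*7 + 2*-6 = -9
(AB)_{22} = 3*-9 + 5*-6 + 5*-6 = -87
(AB)_{33} = 8*5 + -5*-2 + -9*7 = -13
Tr(AB) = -9 + -87 + -13 = -109

-109


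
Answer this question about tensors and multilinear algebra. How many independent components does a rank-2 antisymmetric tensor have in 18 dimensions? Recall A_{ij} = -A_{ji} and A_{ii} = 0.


An antisymmetric rank-2 tensor satisfies A_{ij} = -A_{ji}, so diagonal entries are zero.
The independent components are the upper-triangular entries: C(n, 2) = n(n-1)/2.
n = 18
C(18, 2) = 18 * 17 / 2 = 306 / 2 = 153

153


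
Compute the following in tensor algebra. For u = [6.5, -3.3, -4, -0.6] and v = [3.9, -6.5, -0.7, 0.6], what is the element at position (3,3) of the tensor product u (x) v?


The outer product entry T_{ij} = u_i * v_j.
We need i=3, j=3.
u_3 = -4, v_3 = -0.7
T_{3,3} = -4 * -0.7 = 2.8

2.8


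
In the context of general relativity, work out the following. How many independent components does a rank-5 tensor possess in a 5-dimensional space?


The number of components of a rank-r tensor in d dimensions is d^r.
Here d = 5 and r = 5.
5^5 = 3125

3125


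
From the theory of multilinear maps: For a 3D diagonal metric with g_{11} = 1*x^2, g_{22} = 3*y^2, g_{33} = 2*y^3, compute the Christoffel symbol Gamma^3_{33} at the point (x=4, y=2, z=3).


For a diagonal metric, Gamma^k_{ij} = (1/2) g^{kk} (dg_{ik}/dx_j + dg_{jk}/dx_i - dg_{ij}/dx_k).
The metric is diagonal, so g_{ab} = 0 for a != b.
At the given point: g_{11} = 16, g_{22} = 12, g_{33} = 16
g^{33} = 1/16
dg_{33}/dx_3 = dg_{33}/dx_3 = 0
dg_{33}/dx_3 = dg_{33}/dx_3 = 0
dg_{33}/dx_3 = dg_{33}/dx_3 = 0
Numerator = 0 + 0 - 0 = 0
Gamma^3_{33} = 0 / (2 * 16) = 0

0


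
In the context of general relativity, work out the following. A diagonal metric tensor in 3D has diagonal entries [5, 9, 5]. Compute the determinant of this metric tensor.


For a diagonal metric, the determinant is the product of diagonal entries.
Diagonal entries: 5, 9, 5
det(g) = 5 * 9 * 5 = 225

225


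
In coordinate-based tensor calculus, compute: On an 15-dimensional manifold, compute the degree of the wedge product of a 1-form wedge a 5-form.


The degree of a wedge product is the sum of the degrees of the individual forms.
Degrees: 1, 5
Total degree = 1 + 5 = 6

6


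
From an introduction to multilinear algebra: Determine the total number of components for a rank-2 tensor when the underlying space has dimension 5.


The number of components of a rank-r tensor in d dimensions is d^r.
Here d = 5 and r = 2.
5^2 = 25

25


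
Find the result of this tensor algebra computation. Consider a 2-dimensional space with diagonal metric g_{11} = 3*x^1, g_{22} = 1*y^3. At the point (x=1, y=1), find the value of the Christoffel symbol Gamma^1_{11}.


For a diagonal metric, Gamma^k_{ij} = (1/2) g^{kk} (dg_{ik}/dx_j + dg_{jk}/dx_i - dg_{ij}/dx_k).
The metric is diagonal, so g_{ab} = 0 for a != b.
At the given point: g_{11} = 3, g_{22} = 1
g^{11} = 1/3
dg_{11}/dx_1 = dg_{11}/dx_1 = 3
dg_{11}/dx_1 = dg_{11}/dx_1 = 3
dg_{11}/dx_1 = dg_{11}/dx_1 = 3
Numerator = 3 + 3 - 3 = 3
Gamma^1_{11} = 3 / (2 * 3) = 1/2

1/2


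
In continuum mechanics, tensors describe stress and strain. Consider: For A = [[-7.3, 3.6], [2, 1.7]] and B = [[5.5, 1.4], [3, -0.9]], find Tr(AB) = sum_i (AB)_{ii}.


Tr(AB) = sum_i (AB)_{ii} where (AB)_{ii} = sum_k A_{ik} B_{ki}.
(AB)_{11} = -7.3*5.5 + 3.6*3 = -29.35
(AB)_{22} = 2*1.4 + 1.7*-0.9 = 1.27
Tr(AB) = -29.35 + 1.27 = -28.08

-28.08


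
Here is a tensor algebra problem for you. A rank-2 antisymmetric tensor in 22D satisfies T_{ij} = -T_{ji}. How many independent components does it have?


An antisymmetric rank-2 tensor satisfies A_{ij} = -A_{ji}, so diagonal entries are zero.
The independent components are the upper-triangular entries: C(n, 2) = n(n-1)/2.
n = 22
C(22, 2) = 22 * 21 / 2 = 462 / 2 = 231

231


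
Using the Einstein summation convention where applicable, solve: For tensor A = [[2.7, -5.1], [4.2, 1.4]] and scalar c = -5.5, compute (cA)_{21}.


Scalar multiplication: (cA)_{ij} = c * A_{ij}.
c = -5.5
A_{21} = 4.2
(cA)_{21} = -5.5 * 4.2 = -23.1

-23.1


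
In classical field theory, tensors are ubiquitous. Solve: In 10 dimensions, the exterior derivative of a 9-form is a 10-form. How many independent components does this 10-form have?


The exterior derivative of a p-form is a (p+1)-form.
Its number of independent components is C(n, p+1).
n = 10, p+1 = 10
C(10, 10) = 1

1


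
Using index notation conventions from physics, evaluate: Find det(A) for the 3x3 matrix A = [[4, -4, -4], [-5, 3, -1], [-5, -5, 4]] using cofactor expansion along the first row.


Expanding along the first row, det(A) = a11*M_11 - a12*M_12 + a13*M_13, where M_1j is the (1,j) minor.
Minor M_11 = 3*4 - -1*-5 = 7
Minor M_12 = -5*4 - -1*-5 = -25
Minor M_13 = -5*-5 - 3*-5 = 40
det = 4*(7) - -4*(-25) + -4*(40)
    = 28 - 100 + -160
    = -232

-232


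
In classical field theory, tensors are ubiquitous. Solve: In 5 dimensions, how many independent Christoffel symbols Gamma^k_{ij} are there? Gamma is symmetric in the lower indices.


Christoffel symbols Gamma^k_{ij} are symmetric in i,j, so there are d * d(d+1)/2 independent symbols.
d = 5
d(d+1)/2 = 5 * 6 / 2 = 15
Total = 5 * 15 = 75

75


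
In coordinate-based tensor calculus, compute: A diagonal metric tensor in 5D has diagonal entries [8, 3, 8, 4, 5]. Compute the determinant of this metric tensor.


For a diagonal metric, the determinant is the product of diagonal entries.
Diagonal entries: 8, 3, 8, 4, 5
det(g) = 8 * 3 * 8 * 4 * 5 = 3840

3840


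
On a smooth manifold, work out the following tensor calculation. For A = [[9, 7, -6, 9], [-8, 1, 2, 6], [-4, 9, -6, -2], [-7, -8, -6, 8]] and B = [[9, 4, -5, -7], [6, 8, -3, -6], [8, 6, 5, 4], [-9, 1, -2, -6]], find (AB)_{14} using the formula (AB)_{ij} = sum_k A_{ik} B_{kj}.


(AB)_{ij} = sum_k A_{ik} B_{kj}.
For i=1, j=4:
A_{11} * B_{14} = 9 * -7 = -63
A_{12} * B_{24} = 7 * -6 = -42
A_{13} * B_{34} = -6 * 4 = -24
A_{14} * B_{44} = 9 * -6 = -54
Sum = -63 + -42 + -24 + -54 = -183

-183


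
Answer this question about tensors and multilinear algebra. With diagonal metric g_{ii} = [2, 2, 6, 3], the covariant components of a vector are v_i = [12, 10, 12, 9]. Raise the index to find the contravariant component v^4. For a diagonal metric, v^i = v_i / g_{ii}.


To raise an index with a diagonal metric: v^i = v_i / g_{ii}.
For index 4: v_4 = 9, g_{44} = 3
v^4 = 9 / 3 = 3

3


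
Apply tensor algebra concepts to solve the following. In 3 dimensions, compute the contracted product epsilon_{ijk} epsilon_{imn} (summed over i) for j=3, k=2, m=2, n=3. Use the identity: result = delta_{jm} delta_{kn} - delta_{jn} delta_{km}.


Using the identity: epsilon_{ijk} epsilon_{imn} = delta_{jm} delta_{kn} - delta_{jn} delta_{km}.
delta_{32} = 0
delta_{23} = 0
delta_{33} = 1
delta_{22} = 1
Result = 0 * 0 - 1 * 1 = 0 - 1 = -1

-1


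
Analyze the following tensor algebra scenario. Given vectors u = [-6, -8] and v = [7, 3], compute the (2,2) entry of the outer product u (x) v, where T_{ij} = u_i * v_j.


The outer product entry T_{ij} = u_i * v_j.
We need i=2, j=2.
u_2 = -8, v_2 = 3
T_{2,2} = -8 * 3 = -24

-24


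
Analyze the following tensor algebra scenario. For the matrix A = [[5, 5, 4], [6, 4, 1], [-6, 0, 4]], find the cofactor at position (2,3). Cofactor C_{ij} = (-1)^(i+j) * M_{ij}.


To find cofactor C_{23}, delete row 2 and column 3.
The resulting 2x2 submatrix is: [[5, 5], [-6, 0]]
Minor M_{23} = 5*0 - 5*-6
  = 0 - -30 = 30
Sign = (-1)^(2+3) = (-1)^5 = -1
Cofactor C_{23} = -1 * 30 = -30

-30


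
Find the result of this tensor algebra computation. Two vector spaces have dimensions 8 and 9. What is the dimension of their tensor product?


The dimension of a tensor product is the product of dimensions.
dim(V) = 8, dim(W) = 9
dim(V (x) W) = 8 * 9 = 72

72


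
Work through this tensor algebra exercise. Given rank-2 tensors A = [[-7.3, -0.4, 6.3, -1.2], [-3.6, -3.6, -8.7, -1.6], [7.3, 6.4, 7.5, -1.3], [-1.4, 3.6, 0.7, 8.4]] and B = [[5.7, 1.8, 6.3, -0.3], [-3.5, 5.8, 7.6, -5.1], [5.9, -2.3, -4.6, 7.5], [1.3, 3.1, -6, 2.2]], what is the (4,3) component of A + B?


Tensor addition is component-wise: (A + B)_{ij} = A_{ij} + B_{ij}.
A_{43} = 0.7
B_{43} = -6
(A + B)_{43} = 0.7 + -6 = -5.3

-5.3


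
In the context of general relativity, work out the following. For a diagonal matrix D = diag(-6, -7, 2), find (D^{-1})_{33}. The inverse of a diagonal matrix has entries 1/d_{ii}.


For a diagonal matrix, the inverse has entries (D^{-1})_{ii} = 1/d_{ii}.
The diagonal entries are: d_{11} = -6, d_{22} = -7, d_{33} = 2
We need (D^{-1})_{33} = 1/d_{33} = 1/2 = 1/2

1/2


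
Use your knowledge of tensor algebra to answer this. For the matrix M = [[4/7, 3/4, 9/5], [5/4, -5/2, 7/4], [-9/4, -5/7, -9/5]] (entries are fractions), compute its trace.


The trace is the sum of diagonal entries.
Diagonal: M[1,1] = 4/7, M[2,2] = -5/2, M[3,3] = -9/5
Tr(M) = 4/7 + -5/2 + -9/5
Computing step by step:
After adding M[1,1]: 4/7
After adding M[2,2]: -27/14
After adding M[3,3]: -261/70
Tr(M) = -261/70

-261/70


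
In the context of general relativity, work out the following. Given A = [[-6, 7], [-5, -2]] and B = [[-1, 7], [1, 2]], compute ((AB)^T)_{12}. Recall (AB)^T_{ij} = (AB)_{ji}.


(AB)^T_{ij} = (AB)_{ji} = sum_k A_{jk} B_{ki}.
For i=1, j=2 we need (AB)_{21}:
A_{21} * B_{11} = -5 * -1 = 5
A_{22} * B_{21} = -2 * 1 = -2
Sum = 5 + -2 = 3

3


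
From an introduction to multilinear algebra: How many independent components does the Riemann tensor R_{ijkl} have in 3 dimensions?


The Riemann tensor in d dimensions has d^2(d^2 - 1)/12 independent components.
d = 3, so d^2 = 9
d^2 - 1 = 8
d^2(d^2 - 1) = 9 * 8 = 72
Divide by 12: 72 / 12 = 6

6


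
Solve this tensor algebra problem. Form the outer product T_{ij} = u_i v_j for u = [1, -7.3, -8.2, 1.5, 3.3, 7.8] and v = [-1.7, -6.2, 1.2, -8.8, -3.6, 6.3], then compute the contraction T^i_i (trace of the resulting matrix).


The outer product gives T_{ij} = u_i v_j.
The trace (contraction) is Tr(T) = sum_i T_{ii} = sum_i u_i v_i.
Diagonal entries:
T_{11} = u_1 * v_1 = 1 * -1.7 = -1.7
T_{22} = u_2 * v_2 = -7.3 * -6.2 = 45.26
T_{33} = u_3 * v_3 = -8.2 * 1.2 = -9.84
T_{44} = u_4 * v_4 = 1.5 * -8.8 = -13.2
T_{55} = u_5 * v_5 = 3.3 * -3.6 = -11.88
T_{66} = u_6 * v_6 = 7.8 * 6.3 = 49.14
Tr(T) = -1.7 + 45.26 + -9.84 + -13.2 + -11.88 + 49.14 = 57.78

57.78


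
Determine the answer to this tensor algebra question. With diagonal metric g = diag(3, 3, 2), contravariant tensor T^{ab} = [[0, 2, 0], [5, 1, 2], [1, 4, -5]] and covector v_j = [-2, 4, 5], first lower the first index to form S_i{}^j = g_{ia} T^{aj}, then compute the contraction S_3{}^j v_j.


Step 1: lower the first index. For a diagonal metric, g_{ia} T^{aj} = g_{ii} T^{ij} (no sum on i).
g_{33} = 2
S_3{}^1 = 2 * T^{31} = 2 * 1 = 2
S_3{}^2 = 2 * T^{32} = 2 * 4 = 8
S_3{}^3 = 2 * T^{33} = 2 * -5 = -10
Step 2: contract S_3{}^j with v_j.
S_3{}^1 * v_1 = 2 * -2 = -4
S_3{}^2 * v_2 = 8 * 4 = 32
S_3{}^3 * v_3 = -10 * 5 = -50
Result = -4 + 32 + -50 = -22

-22


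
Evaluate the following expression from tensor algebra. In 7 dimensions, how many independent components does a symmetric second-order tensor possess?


A symmetric rank-2 tensor in d dimensions has d(d+1)/2 independent components.
d = 7
d(d+1)/2 = 7 * 8 / 2 = 56 / 2 = 28

28


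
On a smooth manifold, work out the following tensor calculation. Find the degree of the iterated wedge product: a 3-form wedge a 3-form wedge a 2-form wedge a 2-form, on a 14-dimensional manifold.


The degree of a wedge product is the sum of the degrees of the individual forms.
Degrees: 3, 3, 2, 2
Total degree = 3 + 3 + 2 + 2 = 10

10


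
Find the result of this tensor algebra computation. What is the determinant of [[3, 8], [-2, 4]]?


For a 2x2 matrix [[a, b], [c, d]], det = a*d - b*c.
a = 3, b = 8, c = -2, d = 4
a*d = 3 * 4 = 12
b*c = 8 * -2 = -16
det = 12 - -16 = 28

28


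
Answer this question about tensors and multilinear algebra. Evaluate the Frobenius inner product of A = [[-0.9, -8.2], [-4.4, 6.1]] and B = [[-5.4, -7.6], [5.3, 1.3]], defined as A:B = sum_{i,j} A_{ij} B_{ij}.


A:B = sum over all i,j of A_{ij} * B_{ij}.
Row 1: -0.9*-5.4=4.86, -8.2*-7.6=62.32 => row sum = 67.18
Row 2: -4.4*5.3=-23.32, 6.1*1.3=7.93 => row sum = -15.39
Total = 67.18 + -15.39 = 51.79

51.79


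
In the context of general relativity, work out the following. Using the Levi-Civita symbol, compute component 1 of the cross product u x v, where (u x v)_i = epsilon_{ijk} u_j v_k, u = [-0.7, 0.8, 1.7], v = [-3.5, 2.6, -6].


(u x v)_1 = sum_{j,k} epsilon_{1jk} u_j v_k. Only permutations of (1,2,3) contribute; the two non-zero terms are:
eps_{123} u_2 v_3 = 1 * 0.8 * -6 = -4.8
eps_{132} u_3 v_2 = -1 * 1.7 * 2.6 = -4.42
(u x v)_1 = -9.22

-9.22


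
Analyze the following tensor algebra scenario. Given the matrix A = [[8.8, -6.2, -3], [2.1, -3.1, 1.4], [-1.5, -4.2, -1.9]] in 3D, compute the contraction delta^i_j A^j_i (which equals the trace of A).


The contraction (trace) of a rank-2 tensor is the sum of its diagonal elements.
Diagonal entries: A[1,1] = 8.8, A[2,2] = -3.1, A[3,3] = -1.9
Tr(A) = 8.8 + -3.1 + -1.9 = 3.8

3.8


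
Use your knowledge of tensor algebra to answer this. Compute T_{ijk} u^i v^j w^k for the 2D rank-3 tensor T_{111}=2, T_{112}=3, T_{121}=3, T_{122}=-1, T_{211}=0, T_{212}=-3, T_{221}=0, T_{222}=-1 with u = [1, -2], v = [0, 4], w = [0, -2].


S = sum over i,j,k of T_{ijk} u_i v_j w_k. Expanding all 8 terms:
T_{111}*u_1*v_1*w_1 = 2*1*0*0 = 0  (running total: 0)
T_{112}*u_1*v_1*w_2 = 3*1*0*-2 = 0  (running total: 0)
T_{121}*u_1*v_2*w_1 = 3*1*4*0 = 0  (running total: 0)
T_{122}*u_1*v_2*w_2 = -1*1*4*-2 = 8  (running total: 8)
T_{211}*u_2*v_1*w_1 = 0*-2*0*0 = 0  (running total: 8)
T_{212}*u_2*v_1*w_2 = -3*-2*0*-2 = 0  (running total: 8)
T_{221}*u_2*v_2*w_1 = 0*-2*4*0 = 0  (running total: 8)
T_{222}*u_2*v_2*w_2 = -1*-2*4*-2 = -16  (running total: -8)
S = -8

-8
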